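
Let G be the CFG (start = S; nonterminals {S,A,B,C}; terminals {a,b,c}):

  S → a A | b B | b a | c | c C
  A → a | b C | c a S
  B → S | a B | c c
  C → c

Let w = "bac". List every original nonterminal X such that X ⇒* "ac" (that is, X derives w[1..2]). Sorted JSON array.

CNF form of G:
  S -> T0 B | T0 T2 | T1 C | T2 A | c
  A -> T0 C | T1 X3 | a
  B -> T0 B | T0 T2 | T1 C | T1 T1 | T2 A | T2 B | c
  C -> c
  T0 -> b
  T1 -> c
  T2 -> a
  X3 -> T2 S

Fill CYK table bottom-up (cells [i..j] with 1 ≤ i ≤ j ≤ 2 only):
  [1..1]={A,T2}  "a"  orig:{A}
  [2..2]={B,C,S,T1}  "c"  orig:{B,C,S}
  [1..2]={B,X3}  "ac"  orig:{B}

Original NTs in T[1,2] deriving "ac": ["B"]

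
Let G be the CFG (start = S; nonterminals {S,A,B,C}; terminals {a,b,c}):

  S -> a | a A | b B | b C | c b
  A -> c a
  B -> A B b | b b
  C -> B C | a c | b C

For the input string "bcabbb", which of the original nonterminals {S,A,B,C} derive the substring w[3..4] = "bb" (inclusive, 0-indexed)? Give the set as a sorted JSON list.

CNF form of G:
  S -> T0 T2 | T1 A | T2 B | T2 C | a
  A -> T0 T1
  B -> A X3 | T2 T2
  C -> B C | T1 T0 | T2 C
  T0 -> c
  T1 -> a
  T2 -> b
  X3 -> B T2

CYK fill, restricted to cells inside w[3..4]:
  T[3,3] 'b' = {T2}  orig:{}
  T[4,4] 'b' = {T2}  orig:{}
  T[3,4] 'bb' = {B}

Original NTs in T[3,4] deriving "bb": ["B"]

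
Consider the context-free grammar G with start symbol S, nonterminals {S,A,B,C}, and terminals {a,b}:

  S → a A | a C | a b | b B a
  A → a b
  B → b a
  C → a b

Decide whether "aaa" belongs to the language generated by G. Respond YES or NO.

Convert to CNF:
  S -> T0 A | T0 C | T0 T1 | T1 X2
  A -> T0 T1
  B -> T1 T0
  C -> T0 T1
  T0 -> a
  T1 -> b
  X2 -> B T0

CYK table (by increasing span):
  [0..0]={T0}  "a"  orig:{}
  [1..1]={T0}  "a"  orig:{}
  [2..2]={T0}  "a"  orig:{}
  [0..1]=∅  "aa"
  [1..2]=∅  "aa"
  [0..2]=∅  "aaa"

S ∉ T[0,2] ⇒ NO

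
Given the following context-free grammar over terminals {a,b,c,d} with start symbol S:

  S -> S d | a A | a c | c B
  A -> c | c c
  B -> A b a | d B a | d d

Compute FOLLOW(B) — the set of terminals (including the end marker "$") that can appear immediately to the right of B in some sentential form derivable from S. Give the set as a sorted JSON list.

FIRST sets, iterate to fixpoint:
iter 1:
  A via A→c: +{c}
  B via B→A b a: +{c}
  B via B→d B a: +{d}
  S via S→a A: +{a}
  S via S→c B: +{c}
  FIRST(S)={a,c}  FIRST(A)={c}  FIRST(B)={c,d}
iter 2: — fixpoint
  FIRST(S)={a,c}  FIRST(A)={c}  FIRST(B)={c,d}

FOLLOW iteration:
FOLLOW(S) := {$}
round 1:
  B→A b a: FOLLOW(A) ⊇ FIRST(b) = {b}; new: +{b}
  B→d B a: FOLLOW(B) ⊇ FIRST(a) = {a}; new: +{a}
  S→S d: FOLLOW(S) ⊇ FIRST(d) = {d}; new: +{d}
  S→a A: FOLLOW(A) ⊇ FOLLOW(S) ⊇ {$,d}; new: +{$,d}
  S→c B: FOLLOW(B) ⊇ FOLLOW(S) ⊇ {$,d}; new: +{$,d}
  S: {$,d}  A: {$,b,d}  B: {$,a,d}
round 2: done
  S: {$,d}  A: {$,b,d}  B: {$,a,d}

FOLLOW(B) = ["$", "a", "d"]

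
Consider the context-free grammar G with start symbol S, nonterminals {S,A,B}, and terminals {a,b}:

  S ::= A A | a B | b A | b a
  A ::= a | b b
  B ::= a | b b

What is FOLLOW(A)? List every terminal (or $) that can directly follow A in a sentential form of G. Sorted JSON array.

FIRST sets, iterate to fixpoint:
round 1:
  A via A→a: +{a}
  A via A→b b: +{b}
  B via B→a: +{a}
  B via B→b b: +{b}
  S via S→A A: +{a,b}
  FIRST(S)={a,b}  FIRST(A)={a,b}  FIRST(B)={a,b}
round 2: (no change)
  FIRST(S)={a,b}  FIRST(A)={a,b}  FIRST(B)={a,b}

FOLLOW iteration:
initialize: $ ∈ FOLLOW(S)
round 1:
  S→A A: FOLLOW(A) ⊇ FIRST(A) = {a,b}; new: +{a,b}
  S→A A: FOLLOW(A) ⊇ FOLLOW(S) ⊇ {$}; new: +{$}
  S→a B: FOLLOW(B) ⊇ FOLLOW(S) ⊇ {$}; new: +{$}
  S: {$}  A: {$,a,b}  B: {$}
round 2: done
  S: {$}  A: {$,a,b}  B: {$}

FOLLOW(A) = ["$", "a", "b"]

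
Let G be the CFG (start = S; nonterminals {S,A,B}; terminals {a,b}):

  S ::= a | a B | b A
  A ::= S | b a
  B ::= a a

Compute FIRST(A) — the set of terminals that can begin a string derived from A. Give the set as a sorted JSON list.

Compute FIRST by fixpoint:
[1]
  A via A→b a: +{b}
  B via B→a a: +{a}
  S via S→a: +{a}
  S via S→b A: +{b}
  FIRST(S)={a,b}  FIRST(A)={b}  FIRST(B)={a}
[2]
  A via A→S: +{a}
  FIRST(S)={a,b}  FIRST(A)={a,b}  FIRST(B)={a}
[3] — fixpoint
  FIRST(S)={a,b}  FIRST(A)={a,b}  FIRST(B)={a}

FIRST(A) = ["a", "b"]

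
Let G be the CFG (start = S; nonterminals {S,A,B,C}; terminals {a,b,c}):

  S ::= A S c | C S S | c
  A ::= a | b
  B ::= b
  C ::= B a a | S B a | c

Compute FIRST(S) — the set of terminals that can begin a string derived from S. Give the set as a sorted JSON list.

Compute FIRST by fixpoint:
[1]
  A via A→a: +{a}
  A via A→b: +{b}
  B via B→b: +{b}
  C via C→B a a: +{b}
  C via C→c: +{c}
  S via S→A S c: +{a,b}
  S via S→C S S: +{c}
  FIRST[S]={a,b,c}  FIRST[A]={a,b}  FIRST[B]={b}  FIRST[C]={b,c}
[2]
  C via C→S B a: +{a}
  FIRST[S]={a,b,c}  FIRST[A]={a,b}  FIRST[B]={b}  FIRST[C]={a,b,c}
[3] (no change)
  FIRST[S]={a,b,c}  FIRST[A]={a,b}  FIRST[B]={b}  FIRST[C]={a,b,c}

FIRST(S) = ["a", "b", "c"]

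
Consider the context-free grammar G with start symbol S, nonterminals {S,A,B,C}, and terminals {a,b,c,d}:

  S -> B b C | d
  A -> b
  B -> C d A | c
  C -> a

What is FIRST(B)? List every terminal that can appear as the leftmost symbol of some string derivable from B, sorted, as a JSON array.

Compute FIRST by fixpoint:
round 1:
  A via A→b: +{b}
  B via B→c: +{c}
  C via C→a: +{a}
  S via S→B b C: +{c}
  S via S→d: +{d}
  FIRST(S)={c,d}  FIRST(A)={b}  FIRST(B)={c}  FIRST(C)={a}
round 2:
  B via B→C d A: +{a}
  S via S→B b C: +{a}
  FIRST(S)={a,c,d}  FIRST(A)={b}  FIRST(B)={a,c}  FIRST(C)={a}
round 3: (no change)
  FIRST(S)={a,c,d}  FIRST(A)={b}  FIRST(B)={a,c}  FIRST(C)={a}

FIRST(B) = ["a", "c"]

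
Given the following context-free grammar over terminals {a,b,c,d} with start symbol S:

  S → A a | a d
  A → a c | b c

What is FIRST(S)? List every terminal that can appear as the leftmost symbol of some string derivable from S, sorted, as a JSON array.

FIRST iteration:
iter 1:
  A via A→a c: +{a}
  A via A→b c: +{b}
  S via S→A a: +{a,b}
  FIRST(S)={a,b}  FIRST(A)={a,b}
iter 2: (no change)
  FIRST(S)={a,b}  FIRST(A)={a,b}

FIRST(S) = ["a", "b"]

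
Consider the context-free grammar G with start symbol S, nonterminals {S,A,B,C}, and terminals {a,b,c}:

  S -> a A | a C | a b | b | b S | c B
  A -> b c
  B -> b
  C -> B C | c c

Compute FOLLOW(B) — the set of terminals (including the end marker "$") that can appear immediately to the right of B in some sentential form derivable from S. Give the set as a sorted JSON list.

FIRST sets, iterate to fixpoint:
pass 1:
  A via A→b c: +{b}
  B via B→b: +{b}
  C via C→B C: +{b}
  C via C→c c: +{c}
  S via S→a A: +{a}
  S via S→b: +{b}
  S via S→c B: +{c}
  FIRST[S]={a,b,c}  FIRST[A]={b}  FIRST[B]={b}  FIRST[C]={b,c}
pass 2: done
  FIRST[S]={a,b,c}  FIRST[A]={b}  FIRST[B]={b}  FIRST[C]={b,c}

FOLLOW iteration:
initialize: $ ∈ FOLLOW(S)
[1]
  C→B C: FOLLOW(B) ⊇ FIRST(C) = {b,c}; new: +{b,c}
  S→a A: FOLLOW(A) ⊇ FOLLOW(S) ⊇ {$}; new: +{$}
  S→a C: FOLLOW(C) ⊇ FOLLOW(S) ⊇ {$}; new: +{$}
  S→c B: FOLLOW(B) ⊇ FOLLOW(S) ⊇ {$}; new: +{$}
  FOLLOW[S]={$}  FOLLOW[A]={$}  FOLLOW[B]={$,b,c}  FOLLOW[C]={$}
[2] — fixpoint
  FOLLOW[S]={$}  FOLLOW[A]={$}  FOLLOW[B]={$,b,c}  FOLLOW[C]={$}

FOLLOW(B) = ["$", "b", "c"]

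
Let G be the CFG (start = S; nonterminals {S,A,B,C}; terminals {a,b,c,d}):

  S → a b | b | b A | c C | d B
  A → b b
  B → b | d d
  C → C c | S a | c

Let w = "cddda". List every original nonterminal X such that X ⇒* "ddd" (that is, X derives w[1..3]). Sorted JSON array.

Convert to CNF:
  S -> T0 A | T1 B | T2 C | T3 T0 | b
  A -> T0 T0
  B -> T1 T1 | b
  C -> C T2 | S T3 | c
  T0 -> b
  T1 -> d
  T2 -> c
  T3 -> a

CYK table (by increasing span), restricted to cells inside w[1..3]:
  T[1,1] 'd' = {T1}  orig:{}
  T[2,2] 'd' = {T1}  orig:{}
  T[3,3] 'd' = {T1}  orig:{}
  T[1,2] 'dd' = {B}
  T[2,3] 'dd' = {B}
  T[1,3] 'ddd' = {S}

Original NTs in T[1,3] deriving "ddd": ["S"]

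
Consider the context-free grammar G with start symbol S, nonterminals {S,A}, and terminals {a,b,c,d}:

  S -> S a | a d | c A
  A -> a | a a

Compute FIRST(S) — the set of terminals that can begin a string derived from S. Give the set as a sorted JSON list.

FIRST sets, iterate to fixpoint:
round 1:
  A via A→a: +{a}
  S via S→a d: +{a}
  S via S→c A: +{c}
  FIRST[S]={a,c}  FIRST[A]={a}
round 2: done
  FIRST[S]={a,c}  FIRST[A]={a}

FIRST(S) = ["a", "c"]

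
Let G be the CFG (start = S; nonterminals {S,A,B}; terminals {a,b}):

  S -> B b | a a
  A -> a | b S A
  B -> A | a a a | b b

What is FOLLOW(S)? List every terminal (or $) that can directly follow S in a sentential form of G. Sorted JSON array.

FIRST sets, iterate to fixpoint:
round 1:
  A via A→a: +{a}
  A via A→b S A: +{b}
  B via B→A: +{a,b}
  S via S→B b: +{a,b}
  FIRST[S]={a,b}  FIRST[A]={a,b}  FIRST[B]={a,b}
round 2: (no change)
  FIRST[S]={a,b}  FIRST[A]={a,b}  FIRST[B]={a,b}

FOLLOW iteration:
FOLLOW(S) := {$}
[1]
  A→b S A: FOLLOW(S) ⊇ FIRST(A) = {a,b}; new: +{a,b}
  S→B b: FOLLOW(B) ⊇ FIRST(b) = {b}; new: +{b}
  FOLLOW[S]={$,a,b}  FOLLOW[A]={}  FOLLOW[B]={b}
[2]
  B→A: FOLLOW(A) ⊇ FOLLOW(B) ⊇ {b}; new: +{b}
  FOLLOW[S]={$,a,b}  FOLLOW[A]={b}  FOLLOW[B]={b}
[3] (no change)
  FOLLOW[S]={$,a,b}  FOLLOW[A]={b}  FOLLOW[B]={b}

FOLLOW(S) = ["$", "a", "b"]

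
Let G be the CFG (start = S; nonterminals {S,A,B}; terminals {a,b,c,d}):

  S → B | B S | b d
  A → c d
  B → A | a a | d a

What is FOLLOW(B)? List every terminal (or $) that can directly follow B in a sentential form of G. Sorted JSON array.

Compute FIRST by fixpoint:
iter 1:
  A via A→c d: +{c}
  B via B→A: +{c}
  B via B→a a: +{a}
  B via B→d a: +{d}
  S via S→B: +{a,c,d}
  S via S→b d: +{b}
  FIRST(S)={a,b,c,d}  FIRST(A)={c}  FIRST(B)={a,c,d}
iter 2: — fixpoint
  FIRST(S)={a,b,c,d}  FIRST(A)={c}  FIRST(B)={a,c,d}

Compute FOLLOW by fixpoint:
initialize: $ ∈ FOLLOW(S)
[1]
  S→B: FOLLOW(B) ⊇ FOLLOW(S) ⊇ {$}; new: +{$}
  S→B S: FOLLOW(B) ⊇ FIRST(S) = {a,b,c,d}; new: +{a,b,c,d}
  FOLLOW[S]={$}  FOLLOW[A]={}  FOLLOW[B]={$,a,b,c,d}
[2]
  B→A: FOLLOW(A) ⊇ FOLLOW(B) ⊇ {$,a,b,c,d}; new: +{$,a,b,c,d}
  FOLLOW[S]={$}  FOLLOW[A]={$,a,b,c,d}  FOLLOW[B]={$,a,b,c,d}
[3] (no change)
  FOLLOW[S]={$}  FOLLOW[A]={$,a,b,c,d}  FOLLOW[B]={$,a,b,c,d}

FOLLOW(B) = ["$", "a", "b", "c", "d"]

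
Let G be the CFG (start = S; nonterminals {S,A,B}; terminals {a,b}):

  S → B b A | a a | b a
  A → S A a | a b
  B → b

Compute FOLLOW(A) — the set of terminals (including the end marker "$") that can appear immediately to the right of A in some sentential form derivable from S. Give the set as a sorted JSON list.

FIRST iteration:
pass 1:
  A via A→a b: +{a}
  B via B→b: +{b}
  S via S→B b A: +{b}
  S via S→a a: +{a}
  FIRST[S]={a,b}  FIRST[A]={a}  FIRST[B]={b}
pass 2:
  A via A→S A a: +{b}
  FIRST[S]={a,b}  FIRST[A]={a,b}  FIRST[B]={b}
pass 3: — fixpoint
  FIRST[S]={a,b}  FIRST[A]={a,b}  FIRST[B]={b}

FOLLOW sets:
FOLLOW(S) := {$}
round 1:
  A→S A a: FOLLOW(S) ⊇ FIRST(A) = {a,b}; new: +{a,b}
  A→S A a: FOLLOW(A) ⊇ FIRST(a) = {a}; new: +{a}
  S→B b A: FOLLOW(B) ⊇ FIRST(b) = {b}; new: +{b}
  S→B b A: FOLLOW(A) ⊇ FOLLOW(S) ⊇ {$,a,b}; new: +{$,b}
  FOLLOW[S]={$,a,b}  FOLLOW[A]={$,a,b}  FOLLOW[B]={b}
round 2: (no change)
  FOLLOW[S]={$,a,b}  FOLLOW[A]={$,a,b}  FOLLOW[B]={b}

FOLLOW(A) = ["$", "a", "b"]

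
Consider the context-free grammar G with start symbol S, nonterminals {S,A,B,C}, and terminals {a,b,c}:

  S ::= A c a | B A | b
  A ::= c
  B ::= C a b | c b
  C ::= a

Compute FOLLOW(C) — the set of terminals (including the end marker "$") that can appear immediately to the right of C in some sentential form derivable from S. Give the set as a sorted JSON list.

Compute FIRST by fixpoint:
[1]
  A via A→c: +{c}
  B via B→c b: +{c}
  C via C→a: +{a}
  S via S→A c a: +{c}
  S via S→b: +{b}
  FIRST[S]={b,c}  FIRST[A]={c}  FIRST[B]={c}  FIRST[C]={a}
[2]
  B via B→C a b: +{a}
  S via S→B A: +{a}
  FIRST[S]={a,b,c}  FIRST[A]={c}  FIRST[B]={a,c}  FIRST[C]={a}
[3] (no change)
  FIRST[S]={a,b,c}  FIRST[A]={c}  FIRST[B]={a,c}  FIRST[C]={a}

FOLLOW iteration:
initialize: $ ∈ FOLLOW(S)
pass 1:
  B→C a b: FOLLOW(C) ⊇ FIRST(a) = {a}; new: +{a}
  S→A c a: FOLLOW(A) ⊇ FIRST(c) = {c}; new: +{c}
  S→B A: FOLLOW(B) ⊇ FIRST(A) = {c}; new: +{c}
  S→B A: FOLLOW(A) ⊇ FOLLOW(S) ⊇ {$}; new: +{$}
  FOLLOW[S]={$}  FOLLOW[A]={$,c}  FOLLOW[B]={c}  FOLLOW[C]={a}
pass 2: done
  FOLLOW[S]={$}  FOLLOW[A]={$,c}  FOLLOW[B]={c}  FOLLOW[C]={a}

FOLLOW(C) = ["a"]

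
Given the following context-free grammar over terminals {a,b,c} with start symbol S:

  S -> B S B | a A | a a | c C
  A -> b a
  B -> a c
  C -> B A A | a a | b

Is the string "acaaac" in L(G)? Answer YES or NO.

CNF form of G:
  S -> B X4 | T1 A | T1 T1 | T2 C
  A -> T0 T1
  B -> T1 T2
  C -> B X3 | T1 T1 | b
  T0 -> b
  T1 -> a
  T2 -> c
  X3 -> A A
  X4 -> S B

CYK fill:
  [0..0]={T1}  "a"  orig:{}
  [1..1]={T2}  "c"  orig:{}
  [2..2]={T1}  "a"  orig:{}
  [3..3]={T1}  "a"  orig:{}
  [4..4]={T1}  "a"  orig:{}
  [5..5]={T2}  "c"  orig:{}
  [0..1]={B}  "ac"
  [1..2]=∅  "ca"
  [2..3]={C,S}  "aa"
  [3..4]={C,S}  "aa"
  [4..5]={B}  "ac"
  [0..2]=∅  "aca"
  [1..3]={S}  "caa"
  [2..4]=∅  "aaa"
  [3..5]=∅  "aac"
  [0..3]=∅  "acaa"
  [1..4]=∅  "caaa"
  [2..5]={X4}  "aaac"  orig:{}
  [0..4]=∅  "acaaa"
  [1..5]={X4}  "caaac"  orig:{}
  [0..5]={S}  "acaaac"

S ∈ T[0,5] ⇒ YES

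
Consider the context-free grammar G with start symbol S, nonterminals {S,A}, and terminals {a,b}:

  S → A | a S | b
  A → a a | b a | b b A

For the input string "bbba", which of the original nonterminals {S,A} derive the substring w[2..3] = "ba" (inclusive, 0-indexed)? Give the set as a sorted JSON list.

CNF form of G:
  S -> T0 S | T0 T0 | T1 T0 | T1 X3 | b
  A -> T0 T0 | T1 T0 | T1 X2
  T0 -> a
  T1 -> b
  X2 -> T1 A
  X3 -> T1 A

Fill CYK table bottom-up — only the sub-triangle for w[2..3]:
  cell(2,2) b: {S,T1}  orig:{S}
  cell(3,3) a: {T0}  orig:{}
  cell(2,3) ba: {A,S}

Original NTs in T[2,3] deriving "ba": ["A", "S"]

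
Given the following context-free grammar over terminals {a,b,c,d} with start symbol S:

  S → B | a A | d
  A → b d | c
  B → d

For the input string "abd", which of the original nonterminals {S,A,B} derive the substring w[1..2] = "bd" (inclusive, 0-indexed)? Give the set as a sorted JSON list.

CNF form of G:
  S -> T2 A | d
  A -> T0 T1 | c
  B -> d
  T0 -> b
  T1 -> d
  T2 -> a

CYK table (by increasing span) — only the sub-triangle for w[1..2]:
  [1..1]={T0}  "b"  orig:{}
  [2..2]={B,S,T1}  "d"  orig:{B,S}
  [1..2]={A}  "bd"

Original NTs in T[1,2] deriving "bd": ["A"]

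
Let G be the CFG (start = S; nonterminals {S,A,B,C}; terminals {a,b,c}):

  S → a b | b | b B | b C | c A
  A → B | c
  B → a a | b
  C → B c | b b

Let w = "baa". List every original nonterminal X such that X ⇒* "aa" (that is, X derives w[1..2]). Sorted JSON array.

Convert to CNF:
  S -> T0 T2 | T1 A | T2 B | T2 C | b
  A -> T0 T0 | b | c
  B -> T0 T0 | b
  C -> B T1 | T2 T2
  T0 -> a
  T1 -> c
  T2 -> b

CYK fill (cells [i..j] with 1 ≤ i ≤ j ≤ 2 only):
  T[1,1] 'a' = {T0}  orig:{}
  T[2,2] 'a' = {T0}  orig:{}
  T[1,2] 'aa' = {A,B}

Original NTs in T[1,2] deriving "aa": ["A", "B"]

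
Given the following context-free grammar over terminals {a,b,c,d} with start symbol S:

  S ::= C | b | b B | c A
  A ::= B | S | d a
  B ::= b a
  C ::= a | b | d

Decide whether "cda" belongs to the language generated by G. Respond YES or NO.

Convert to CNF:
  S -> T0 B | T2 A | a | b | d
  A -> T0 B | T0 T1 | T2 A | T3 T1 | a | b | d
  B -> T0 T1
  C -> a | b | d
  T0 -> b
  T1 -> a
  T2 -> c
  T3 -> d

Fill CYK table bottom-up:
  T[0,0] 'c' = {T2}  orig:{}
  T[1,1] 'd' = {A,C,S,T3}  orig:{A,C,S}
  T[2,2] 'a' = {A,C,S,T1}  orig:{A,C,S}
  T[0,1] 'cd' = {A,S}
  T[1,2] 'da' = {A}
  T[0,2] 'cda' = {A,S}

S ∈ T[0,2] ⇒ YES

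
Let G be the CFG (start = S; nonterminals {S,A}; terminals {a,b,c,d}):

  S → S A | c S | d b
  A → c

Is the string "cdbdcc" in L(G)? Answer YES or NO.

Convert to CNF:
  S -> S A | T0 S | T1 T2
  A -> c
  T0 -> c
  T1 -> d
  T2 -> b

Fill CYK table bottom-up:
  T[0,0] 'c' = {A,T0}  orig:{A}
  T[1,1] 'd' = {T1}  orig:{}
  T[2,2] 'b' = {T2}  orig:{}
  T[3,3] 'd' = {T1}  orig:{}
  T[4,4] 'c' = {A,T0}  orig:{A}
  T[5,5] 'c' = {A,T0}  orig:{A}
  T[0,1] 'cd' = ∅
  T[1,2] 'db' = {S}
  T[2,3] 'bd' = ∅
  T[3,4] 'dc' = ∅
  T[4,5] 'cc' = ∅
  T[0,2] 'cdb' = {S}
  T[1,3] 'dbd' = ∅
  T[2,4] 'bdc' = ∅
  T[3,5] 'dcc' = ∅
  T[0,3] 'cdbd' = ∅
  T[1,4] 'dbdc' = ∅
  T[2,5] 'bdcc' = ∅
  T[0,4] 'cdbdc' = ∅
  T[1,5] 'dbdcc' = ∅
  T[0,5] 'cdbdcc' = ∅

S ∉ T[0,5] ⇒ NO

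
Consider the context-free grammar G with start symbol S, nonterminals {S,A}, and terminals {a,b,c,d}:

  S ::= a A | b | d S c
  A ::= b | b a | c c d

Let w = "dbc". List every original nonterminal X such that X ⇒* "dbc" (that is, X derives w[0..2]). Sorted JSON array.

CNF form of G:
  S -> T1 A | T3 X5 | b
  A -> T0 T1 | T2 X4 | b
  T0 -> b
  T1 -> a
  T2 -> c
  T3 -> d
  X4 -> T2 T3
  X5 -> S T2

Fill CYK table bottom-up — only the sub-triangle for w[0..2]:
  cell(0,0) d: {T3}  orig:{}
  cell(1,1) b: {A,S,T0}  orig:{A,S}
  cell(2,2) c: {T2}  orig:{}
  cell(0,1) db: ∅
  cell(1,2) bc: {X5}  orig:{}
  cell(0,2) dbc: {S}

Original NTs in T[0,2] deriving "dbc": ["S"]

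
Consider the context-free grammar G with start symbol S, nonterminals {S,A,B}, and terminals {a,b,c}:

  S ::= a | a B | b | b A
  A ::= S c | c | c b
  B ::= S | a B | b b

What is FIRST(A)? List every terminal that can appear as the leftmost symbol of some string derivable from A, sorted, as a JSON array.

Compute FIRST by fixpoint:
[1]
  A via A→c: +{c}
  B via B→a B: +{a}
  B via B→b b: +{b}
  S via S→a: +{a}
  S via S→b: +{b}
  S: {a,b}  A: {c}  B: {a,b}
[2]
  A via A→S c: +{a,b}
  S: {a,b}  A: {a,b,c}  B: {a,b}
[3] — fixpoint
  S: {a,b}  A: {a,b,c}  B: {a,b}

FIRST(A) = ["a", "b", "c"]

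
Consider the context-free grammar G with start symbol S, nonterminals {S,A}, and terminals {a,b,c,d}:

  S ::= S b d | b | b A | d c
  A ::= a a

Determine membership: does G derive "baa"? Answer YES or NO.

Convert to CNF:
  S -> S X4 | T1 A | T2 T3 | b
  A -> T0 T0
  T0 -> a
  T1 -> b
  T2 -> d
  T3 -> c
  X4 -> T1 T2

CYK table (by increasing span):
  cell(0,0) b: {S,T1}  orig:{S}
  cell(1,1) a: {T0}  orig:{}
  cell(2,2) a: {T0}  orig:{}
  cell(0,1) ba: ∅
  cell(1,2) aa: {A}
  cell(0,2) baa: {S}

S ∈ T[0,2] ⇒ YES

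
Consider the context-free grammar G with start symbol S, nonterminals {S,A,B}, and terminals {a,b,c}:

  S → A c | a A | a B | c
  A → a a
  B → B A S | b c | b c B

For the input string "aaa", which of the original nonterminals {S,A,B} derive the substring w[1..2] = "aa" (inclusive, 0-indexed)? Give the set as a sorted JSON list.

Convert to CNF:
  S -> A T2 | T0 A | T0 B | c
  A -> T0 T0
  B -> B X3 | T1 T2 | T1 X4
  T0 -> a
  T1 -> b
  T2 -> c
  X3 -> A S
  X4 -> T2 B

Fill CYK table bottom-up, restricted to cells inside w[1..2]:
  cell(1,1) a: {T0}  orig:{}
  cell(2,2) a: {T0}  orig:{}
  cell(1,2) aa: {A}

Original NTs in T[1,2] deriving "aa": ["A"]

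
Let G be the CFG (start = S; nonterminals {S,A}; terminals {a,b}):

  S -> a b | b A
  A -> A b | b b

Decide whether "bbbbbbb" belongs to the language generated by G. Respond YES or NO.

Convert to CNF:
  S -> T0 A | T1 T0
  A -> A T0 | T0 T0
  T0 -> b
  T1 -> a

CYK table (by increasing span):
  cell(0,0) b: {T0}  orig:{}
  cell(1,1) b: {T0}  orig:{}
  cell(2,2) b: {T0}  orig:{}
  cell(3,3) b: {T0}  orig:{}
  cell(4,4) b: {T0}  orig:{}
  cell(5,5) b: {T0}  orig:{}
  cell(6,6) b: {T0}  orig:{}
  cell(0,1) bb: {A}
  cell(1,2) bb: {A}
  cell(2,3) bb: {A}
  cell(3,4) bb: {A}
  cell(4,5) bb: {A}
  cell(5,6) bb: {A}
  cell(0,2) bbb: {A,S}
  cell(1,3) bbb: {A,S}
  cell(2,4) bbb: {A,S}
  cell(3,5) bbb: {A,S}
  cell(4,6) bbb: {A,S}
  cell(0,3) bbbb: {A,S}
  cell(1,4) bbbb: {A,S}
  cell(2,5) bbbb: {A,S}
  cell(3,6) bbbb: {A,S}
  cell(0,4) bbbbb: {A,S}
  cell(1,5) bbbbb: {A,S}
  cell(2,6) bbbbb: {A,S}
  cell(0,5) bbbbbb: {A,S}
  cell(1,6) bbbbbb: {A,S}
  cell(0,6) bbbbbbb: {A,S}

S ∈ T[0,6] ⇒ YES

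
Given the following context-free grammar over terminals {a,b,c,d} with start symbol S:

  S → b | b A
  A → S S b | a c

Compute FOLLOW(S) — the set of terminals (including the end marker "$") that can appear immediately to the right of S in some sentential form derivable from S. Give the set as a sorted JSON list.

FIRST sets, iterate to fixpoint:
round 1:
  A via A→a c: +{a}
  S via S→b: +{b}
  FIRST[S]={b}  FIRST[A]={a}
round 2:
  A via A→S S b: +{b}
  FIRST[S]={b}  FIRST[A]={a,b}
round 3: — fixpoint
  FIRST[S]={b}  FIRST[A]={a,b}

FOLLOW sets:
seed FOLLOW(S) with $
iter 1:
  A→S S b: FOLLOW(S) ⊇ FIRST(S) = {b}; new: +{b}
  S→b A: FOLLOW(A) ⊇ FOLLOW(S) ⊇ {$,b}; new: +{$,b}
  FOLLOW[S]={$,b}  FOLLOW[A]={$,b}
iter 2: done
  FOLLOW[S]={$,b}  FOLLOW[A]={$,b}

FOLLOW(S) = ["$", "b"]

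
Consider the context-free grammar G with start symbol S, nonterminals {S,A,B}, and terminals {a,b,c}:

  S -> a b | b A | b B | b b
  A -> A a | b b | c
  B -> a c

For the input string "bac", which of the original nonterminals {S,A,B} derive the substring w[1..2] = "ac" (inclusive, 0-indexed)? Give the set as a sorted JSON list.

Convert to CNF:
  S -> T0 T1 | T1 A | T1 B | T1 T1
  A -> A T0 | T1 T1 | c
  B -> T0 T2
  T0 -> a
  T1 -> b
  T2 -> c

CYK fill (cells [i..j] with 1 ≤ i ≤ j ≤ 2 only):
  T[1,1] 'a' = {T0}  orig:{}
  T[2,2] 'c' = {A,T2}  orig:{A}
  T[1,2] 'ac' = {B}

Original NTs in T[1,2] deriving "ac": ["B"]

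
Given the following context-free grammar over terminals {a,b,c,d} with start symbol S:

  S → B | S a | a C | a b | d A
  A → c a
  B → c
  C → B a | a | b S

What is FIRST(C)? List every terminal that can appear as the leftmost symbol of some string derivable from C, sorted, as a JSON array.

FIRST sets, iterate to fixpoint:
pass 1:
  A via A→c a: +{c}
  B via B→c: +{c}
  C via C→B a: +{c}
  C via C→a: +{a}
  C via C→b S: +{b}
  S via S→B: +{c}
  S via S→a C: +{a}
  S via S→d A: +{d}
  S: {a,c,d}  A: {c}  B: {c}  C: {a,b,c}
pass 2: (stable)
  S: {a,c,d}  A: {c}  B: {c}  C: {a,b,c}

FIRST(C) = ["a", "b", "c"]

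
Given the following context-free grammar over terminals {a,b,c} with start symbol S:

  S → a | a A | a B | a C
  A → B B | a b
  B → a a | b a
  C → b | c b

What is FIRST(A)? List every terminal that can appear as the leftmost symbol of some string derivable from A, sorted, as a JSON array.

FIRST iteration:
pass 1:
  A via A→a b: +{a}
  B via B→a a: +{a}
  B via B→b a: +{b}
  C via C→b: +{b}
  C via C→c b: +{c}
  S via S→a: +{a}
  S: {a}  A: {a}  B: {a,b}  C: {b,c}
pass 2:
  A via A→B B: +{b}
  S: {a}  A: {a,b}  B: {a,b}  C: {b,c}
pass 3: (stable)
  S: {a}  A: {a,b}  B: {a,b}  C: {b,c}

FIRST(A) = ["a", "b"]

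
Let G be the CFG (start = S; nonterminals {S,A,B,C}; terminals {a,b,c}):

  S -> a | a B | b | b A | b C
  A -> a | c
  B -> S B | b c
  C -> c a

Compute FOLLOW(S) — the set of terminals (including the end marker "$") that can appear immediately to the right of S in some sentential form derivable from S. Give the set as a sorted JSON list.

Compute FIRST by fixpoint:
round 1:
  A via A→a: +{a}
  A via A→c: +{c}
  B via B→b c: +{b}
  C via C→c a: +{c}
  S via S→a: +{a}
  S via S→b: +{b}
  FIRST(S)={a,b}  FIRST(A)={a,c}  FIRST(B)={b}  FIRST(C)={c}
round 2:
  B via B→S B: +{a}
  FIRST(S)={a,b}  FIRST(A)={a,c}  FIRST(B)={a,b}  FIRST(C)={c}
round 3: — fixpoint
  FIRST(S)={a,b}  FIRST(A)={a,c}  FIRST(B)={a,b}  FIRST(C)={c}

FOLLOW sets:
FOLLOW(S) := {$}
iter 1:
  B→S B: FOLLOW(S) ⊇ FIRST(B) = {a,b}; new: +{a,b}
  S→a B: FOLLOW(B) ⊇ FOLLOW(S) ⊇ {$,a,b}; new: +{$,a,b}
  S→b A: FOLLOW(A) ⊇ FOLLOW(S) ⊇ {$,a,b}; new: +{$,a,b}
  S→b C: FOLLOW(C) ⊇ FOLLOW(S) ⊇ {$,a,b}; new: +{$,a,b}
  FOLLOW[S]={$,a,b}  FOLLOW[A]={$,a,b}  FOLLOW[B]={$,a,b}  FOLLOW[C]={$,a,b}
iter 2: (no change)
  FOLLOW[S]={$,a,b}  FOLLOW[A]={$,a,b}  FOLLOW[B]={$,a,b}  FOLLOW[C]={$,a,b}

FOLLOW(S) = ["$", "a", "b"]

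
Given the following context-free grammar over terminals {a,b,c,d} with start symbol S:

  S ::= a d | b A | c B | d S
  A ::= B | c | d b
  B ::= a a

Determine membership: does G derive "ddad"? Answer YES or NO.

CNF form of G:
  S -> T0 T1 | T1 S | T2 A | T3 B
  A -> T0 T0 | T1 T2 | c
  B -> T0 T0
  T0 -> a
  T1 -> d
  T2 -> b
  T3 -> c

CYK table (by increasing span):
  [0..0]={T1}  "d"  orig:{}
  [1..1]={T1}  "d"  orig:{}
  [2..2]={T0}  "a"  orig:{}
  [3..3]={T1}  "d"  orig:{}
  [0..1]=∅  "dd"
  [1..2]=∅  "da"
  [2..3]={S}  "ad"
  [0..2]=∅  "dda"
  [1..3]={S}  "dad"
  [0..3]={S}  "ddad"

S ∈ T[0,3] ⇒ YES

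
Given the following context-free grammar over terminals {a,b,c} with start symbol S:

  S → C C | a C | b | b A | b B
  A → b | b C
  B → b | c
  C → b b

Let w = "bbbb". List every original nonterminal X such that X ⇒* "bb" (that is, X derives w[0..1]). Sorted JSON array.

Convert to CNF:
  S -> C C | T0 A | T0 B | T1 C | b
  A -> T0 C | b
  B -> b | c
  C -> T0 T0
  T0 -> b
  T1 -> a

Fill CYK table bottom-up, restricted to cells inside w[0..1]:
  T[0,0] 'b' = {A,B,S,T0}  orig:{A,B,S}
  T[1,1] 'b' = {A,B,S,T0}  orig:{A,B,S}
  T[0,1] 'bb' = {C,S}

Original NTs in T[0,1] deriving "bb": ["C", "S"]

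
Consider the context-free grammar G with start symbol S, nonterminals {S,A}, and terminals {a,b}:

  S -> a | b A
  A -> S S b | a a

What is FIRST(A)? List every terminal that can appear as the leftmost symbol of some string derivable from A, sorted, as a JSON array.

FIRST iteration:
iter 1:
  A via A→a a: +{a}
  S via S→a: +{a}
  S via S→b A: +{b}
  FIRST[S]={a,b}  FIRST[A]={a}
iter 2:
  A via A→S S b: +{b}
  FIRST[S]={a,b}  FIRST[A]={a,b}
iter 3: (stable)
  FIRST[S]={a,b}  FIRST[A]={a,b}

FIRST(A) = ["a", "b"]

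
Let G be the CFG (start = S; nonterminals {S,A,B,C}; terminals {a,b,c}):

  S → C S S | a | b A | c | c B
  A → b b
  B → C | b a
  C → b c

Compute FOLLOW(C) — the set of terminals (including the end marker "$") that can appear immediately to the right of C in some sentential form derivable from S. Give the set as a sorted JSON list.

Compute FIRST by fixpoint:
[1]
  A via A→b b: +{b}
  B via B→b a: +{b}
  C via C→b c: +{b}
  S via S→C S S: +{b}
  S via S→a: +{a}
  S via S→c: +{c}
  FIRST[S]={a,b,c}  FIRST[A]={b}  FIRST[B]={b}  FIRST[C]={b}
[2] (no change)
  FIRST[S]={a,b,c}  FIRST[A]={b}  FIRST[B]={b}  FIRST[C]={b}

FOLLOW iteration:
initialize: $ ∈ FOLLOW(S)
round 1:
  S→C S S: FOLLOW(C) ⊇ FIRST(S) = {a,b,c}; new: +{a,b,c}
  S→C S S: FOLLOW(S) ⊇ FIRST(S) = {a,b,c}; new: +{a,b,c}
  S→b A: FOLLOW(A) ⊇ FOLLOW(S) ⊇ {$,a,b,c}; new: +{$,a,b,c}
  S→c B: FOLLOW(B) ⊇ FOLLOW(S) ⊇ {$,a,b,c}; new: +{$,a,b,c}
  FOLLOW(S)={$,a,b,c}  FOLLOW(A)={$,a,b,c}  FOLLOW(B)={$,a,b,c}  FOLLOW(C)={a,b,c}
round 2:
  B→C: FOLLOW(C) ⊇ FOLLOW(B) ⊇ {$,a,b,c}; new: +{$}
  FOLLOW(S)={$,a,b,c}  FOLLOW(A)={$,a,b,c}  FOLLOW(B)={$,a,b,c}  FOLLOW(C)={$,a,b,c}
round 3: (no change)
  FOLLOW(S)={$,a,b,c}  FOLLOW(A)={$,a,b,c}  FOLLOW(B)={$,a,b,c}  FOLLOW(C)={$,a,b,c}

FOLLOW(C) = ["$", "a", "b", "c"]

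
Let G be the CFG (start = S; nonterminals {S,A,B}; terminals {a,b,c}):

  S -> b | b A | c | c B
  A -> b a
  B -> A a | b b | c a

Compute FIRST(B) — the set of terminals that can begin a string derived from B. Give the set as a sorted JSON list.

Compute FIRST by fixpoint:
round 1:
  A via A→b a: +{b}
  B via B→A a: +{b}
  B via B→c a: +{c}
  S via S→b: +{b}
  S via S→c: +{c}
  FIRST[S]={b,c}  FIRST[A]={b}  FIRST[B]={b,c}
round 2: (stable)
  FIRST[S]={b,c}  FIRST[A]={b}  FIRST[B]={b,c}

FIRST(B) = ["b", "c"]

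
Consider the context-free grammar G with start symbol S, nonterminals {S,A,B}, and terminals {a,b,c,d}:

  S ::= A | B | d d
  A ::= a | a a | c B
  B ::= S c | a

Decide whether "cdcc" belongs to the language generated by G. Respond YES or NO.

Convert to CNF:
  S -> S T1 | T0 T0 | T1 B | T2 T2 | a
  A -> T0 T0 | T1 B | a
  B -> S T1 | a
  T0 -> a
  T1 -> c
  T2 -> d

Fill CYK table bottom-up:
  [0..0]={T1}  "c"  orig:{}
  [1..1]={T2}  "d"  orig:{}
  [2..2]={T1}  "c"  orig:{}
  [3..3]={T1}  "c"  orig:{}
  [0..1]=∅  "cd"
  [1..2]=∅  "dc"
  [2..3]=∅  "cc"
  [0..2]=∅  "cdc"
  [1..3]=∅  "dcc"
  [0..3]=∅  "cdcc"

S ∉ T[0,3] ⇒ NO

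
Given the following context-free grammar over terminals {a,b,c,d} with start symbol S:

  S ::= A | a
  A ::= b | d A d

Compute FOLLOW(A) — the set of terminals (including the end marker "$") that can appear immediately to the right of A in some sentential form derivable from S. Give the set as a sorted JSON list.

Compute FIRST by fixpoint:
pass 1:
  A via A→b: +{b}
  A via A→d A d: +{d}
  S via S→A: +{b,d}
  S via S→a: +{a}
  FIRST[S]={a,b,d}  FIRST[A]={b,d}
pass 2: (no change)
  FIRST[S]={a,b,d}  FIRST[A]={b,d}

Compute FOLLOW by fixpoint:
FOLLOW(S) := {$}
pass 1:
  A→d A d: FOLLOW(A) ⊇ FIRST(d) = {d}; new: +{d}
  S→A: FOLLOW(A) ⊇ FOLLOW(S) ⊇ {$}; new: +{$}
  FOLLOW(S)={$}  FOLLOW(A)={$,d}
pass 2: done
  FOLLOW(S)={$}  FOLLOW(A)={$,d}

FOLLOW(A) = ["$", "d"]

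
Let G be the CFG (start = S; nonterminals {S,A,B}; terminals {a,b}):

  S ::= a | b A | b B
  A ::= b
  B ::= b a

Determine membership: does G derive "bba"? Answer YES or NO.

Convert to CNF:
  S -> T0 A | T0 B | a
  A -> b
  B -> T0 T1
  T0 -> b
  T1 -> a

CYK fill:
  T[0,0] 'b' = {A,T0}  orig:{A}
  T[1,1] 'b' = {A,T0}  orig:{A}
  T[2,2] 'a' = {S,T1}  orig:{S}
  T[0,1] 'bb' = {S}
  T[1,2] 'ba' = {B}
  T[0,2] 'bba' = {S}

S ∈ T[0,2] ⇒ YES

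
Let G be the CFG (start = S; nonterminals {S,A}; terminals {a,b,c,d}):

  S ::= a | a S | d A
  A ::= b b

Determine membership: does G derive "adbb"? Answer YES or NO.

Convert to CNF:
  S -> T1 S | T2 A | a
  A -> T0 T0
  T0 -> b
  T1 -> a
  T2 -> d

Fill CYK table bottom-up:
  cell(0,0) a: {S,T1}  orig:{S}
  cell(1,1) d: {T2}  orig:{}
  cell(2,2) b: {T0}  orig:{}
  cell(3,3) b: {T0}  orig:{}
  cell(0,1) ad: ∅
  cell(1,2) db: ∅
  cell(2,3) bb: {A}
  cell(0,2) adb: ∅
  cell(1,3) dbb: {S}
  cell(0,3) adbb: {S}

S ∈ T[0,3] ⇒ YES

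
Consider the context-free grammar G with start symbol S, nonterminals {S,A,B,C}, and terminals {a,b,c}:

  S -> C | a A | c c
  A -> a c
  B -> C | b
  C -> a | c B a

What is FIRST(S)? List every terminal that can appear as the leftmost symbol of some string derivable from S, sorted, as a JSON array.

Compute FIRST by fixpoint:
[1]
  A via A→a c: +{a}
  B via B→b: +{b}
  C via C→a: +{a}
  C via C→c B a: +{c}
  S via S→C: +{a,c}
  FIRST(S)={a,c}  FIRST(A)={a}  FIRST(B)={b}  FIRST(C)={a,c}
[2]
  B via B→C: +{a,c}
  FIRST(S)={a,c}  FIRST(A)={a}  FIRST(B)={a,b,c}  FIRST(C)={a,c}
[3] — fixpoint
  FIRST(S)={a,c}  FIRST(A)={a}  FIRST(B)={a,b,c}  FIRST(C)={a,c}

FIRST(S) = ["a", "c"]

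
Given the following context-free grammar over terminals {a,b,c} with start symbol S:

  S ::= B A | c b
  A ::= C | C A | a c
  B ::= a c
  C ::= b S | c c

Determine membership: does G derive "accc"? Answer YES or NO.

Convert to CNF:
  S -> B A | T1 T2
  A -> C A | T0 T1 | T1 T1 | T2 S
  B -> T0 T1
  C -> T1 T1 | T2 S
  T0 -> a
  T1 -> c
  T2 -> b

CYK table (by increasing span):
  T[0,0] 'a' = {T0}  orig:{}
  T[1,1] 'c' = {T1}  orig:{}
  T[2,2] 'c' = {T1}  orig:{}
  T[3,3] 'c' = {T1}  orig:{}
  T[0,1] 'ac' = {A,B}
  T[1,2] 'cc' = {A,C}
  T[2,3] 'cc' = {A,C}
  T[0,2] 'acc' = ∅
  T[1,3] 'ccc' = ∅
  T[0,3] 'accc' = {S}

S ∈ T[0,3] ⇒ YES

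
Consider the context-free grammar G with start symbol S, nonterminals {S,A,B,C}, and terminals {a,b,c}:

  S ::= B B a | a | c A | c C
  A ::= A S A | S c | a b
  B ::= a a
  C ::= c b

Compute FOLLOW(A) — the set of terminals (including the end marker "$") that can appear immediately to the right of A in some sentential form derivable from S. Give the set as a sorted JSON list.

FIRST sets, iterate to fixpoint:
pass 1:
  A via A→a b: +{a}
  B via B→a a: +{a}
  C via C→c b: +{c}
  S via S→B B a: +{a}
  S via S→c A: +{c}
  S: {a,c}  A: {a}  B: {a}  C: {c}
pass 2:
  A via A→S c: +{c}
  S: {a,c}  A: {a,c}  B: {a}  C: {c}
pass 3: (stable)
  S: {a,c}  A: {a,c}  B: {a}  C: {c}

FOLLOW sets:
seed FOLLOW(S) with $
round 1:
  A→A S A: FOLLOW(A) ⊇ FIRST(S) = {a,c}; new: +{a,c}
  A→A S A: FOLLOW(S) ⊇ FIRST(A) = {a,c}; new: +{a,c}
  S→B B a: FOLLOW(B) ⊇ FIRST(B) = {a}; new: +{a}
  S→c A: FOLLOW(A) ⊇ FOLLOW(S) ⊇ {$,a,c}; new: +{$}
  S→c C: FOLLOW(C) ⊇ FOLLOW(S) ⊇ {$,a,c}; new: +{$,a,c}
  FOLLOW[S]={$,a,c}  FOLLOW[A]={$,a,c}  FOLLOW[B]={a}  FOLLOW[C]={$,a,c}
round 2: — fixpoint
  FOLLOW[S]={$,a,c}  FOLLOW[A]={$,a,c}  FOLLOW[B]={a}  FOLLOW[C]={$,a,c}

FOLLOW(A) = ["$", "a", "c"]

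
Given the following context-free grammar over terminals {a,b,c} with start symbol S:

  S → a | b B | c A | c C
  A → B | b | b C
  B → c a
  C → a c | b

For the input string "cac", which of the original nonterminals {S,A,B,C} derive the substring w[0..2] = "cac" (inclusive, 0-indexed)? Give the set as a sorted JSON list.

CNF form of G:
  S -> T0 B | T1 A | T1 C | a
  A -> T0 C | T1 T2 | b
  B -> T1 T2
  C -> T2 T1 | b
  T0 -> b
  T1 -> c
  T2 -> a

CYK fill (cells [i..j] with 0 ≤ i ≤ j ≤ 2 only):
  [0..0]={T1}  "c"  orig:{}
  [1..1]={S,T2}  "a"  orig:{S}
  [2..2]={T1}  "c"  orig:{}
  [0..1]={A,B}  "ca"
  [1..2]={C}  "ac"
  [0..2]={S}  "cac"

Original NTs in T[0,2] deriving "cac": ["S"]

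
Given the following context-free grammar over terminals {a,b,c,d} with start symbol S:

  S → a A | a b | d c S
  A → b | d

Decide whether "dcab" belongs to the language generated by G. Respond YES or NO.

CNF form of G:
  S -> T0 A | T0 T1 | T2 X4
  A -> b | d
  T0 -> a
  T1 -> b
  T2 -> d
  T3 -> c
  X4 -> T3 S

CYK fill:
  cell(0,0) d: {A,T2}  orig:{A}
  cell(1,1) c: {T3}  orig:{}
  cell(2,2) a: {T0}  orig:{}
  cell(3,3) b: {A,T1}  orig:{A}
  cell(0,1) dc: ∅
  cell(1,2) ca: ∅
  cell(2,3) ab: {S}
  cell(0,2) dca: ∅
  cell(1,3) cab: {X4}  orig:{}
  cell(0,3) dcab: {S}

S ∈ T[0,3] ⇒ YES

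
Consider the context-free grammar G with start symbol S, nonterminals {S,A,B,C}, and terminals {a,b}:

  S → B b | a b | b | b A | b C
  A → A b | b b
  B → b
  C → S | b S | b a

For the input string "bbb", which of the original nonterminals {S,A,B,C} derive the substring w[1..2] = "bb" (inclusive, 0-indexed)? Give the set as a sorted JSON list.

CNF form of G:
  S -> B T0 | T0 A | T0 C | T1 T0 | b
  A -> A T0 | T0 T0
  B -> b
  C -> B T0 | T0 A | T0 C | T0 S | T0 T1 | T1 T0 | b
  T0 -> b
  T1 -> a

CYK fill, restricted to cells inside w[1..2]:
  [1..1]={B,C,S,T0}  "b"  orig:{B,C,S}
  [2..2]={B,C,S,T0}  "b"  orig:{B,C,S}
  [1..2]={A,C,S}  "bb"

Original NTs in T[1,2] deriving "bb": ["A", "C", "S"]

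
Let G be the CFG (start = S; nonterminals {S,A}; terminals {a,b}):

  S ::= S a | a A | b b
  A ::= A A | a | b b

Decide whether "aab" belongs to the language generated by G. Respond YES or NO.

Convert to CNF:
  S -> S T1 | T0 T0 | T1 A
  A -> A A | T0 T0 | a
  T0 -> b
  T1 -> a

CYK fill:
  [0..0]={A,T1}  "a"  orig:{A}
  [1..1]={A,T1}  "a"  orig:{A}
  [2..2]={T0}  "b"  orig:{}
  [0..1]={A,S}  "aa"
  [1..2]=∅  "ab"
  [0..2]=∅  "aab"

S ∉ T[0,2] ⇒ NO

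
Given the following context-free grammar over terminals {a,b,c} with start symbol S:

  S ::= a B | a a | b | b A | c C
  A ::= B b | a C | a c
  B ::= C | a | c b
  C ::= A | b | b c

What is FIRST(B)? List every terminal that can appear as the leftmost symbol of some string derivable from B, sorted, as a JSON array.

FIRST iteration:
iter 1:
  A via A→a C: +{a}
  B via B→a: +{a}
  B via B→c b: +{c}
  C via C→A: +{a}
  C via C→b: +{b}
  S via S→a B: +{a}
  S via S→b: +{b}
  S via S→c C: +{c}
  FIRST[S]={a,b,c}  FIRST[A]={a}  FIRST[B]={a,c}  FIRST[C]={a,b}
iter 2:
  A via A→B b: +{c}
  B via B→C: +{b}
  C via C→A: +{c}
  FIRST[S]={a,b,c}  FIRST[A]={a,c}  FIRST[B]={a,b,c}  FIRST[C]={a,b,c}
iter 3:
  A via A→B b: +{b}
  FIRST[S]={a,b,c}  FIRST[A]={a,b,c}  FIRST[B]={a,b,c}  FIRST[C]={a,b,c}
iter 4: — fixpoint
  FIRST[S]={a,b,c}  FIRST[A]={a,b,c}  FIRST[B]={a,b,c}  FIRST[C]={a,b,c}

FIRST(B) = ["a", "b", "c"]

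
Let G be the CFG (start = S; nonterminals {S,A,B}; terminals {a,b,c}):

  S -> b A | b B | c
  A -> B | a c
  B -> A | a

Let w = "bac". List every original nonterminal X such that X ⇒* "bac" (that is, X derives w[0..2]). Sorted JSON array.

CNF form of G:
  S -> T2 A | T2 B | c
  A -> T0 T1 | a
  B -> T0 T1 | a
  T0 -> a
  T1 -> c
  T2 -> b

CYK table (by increasing span) (cells [i..j] with 0 ≤ i ≤ j ≤ 2 only):
  cell(0,0) b: {T2}  orig:{}
  cell(1,1) a: {A,B,T0}  orig:{A,B}
  cell(2,2) c: {S,T1}  orig:{S}
  cell(0,1) ba: {S}
  cell(1,2) ac: {A,B}
  cell(0,2) bac: {S}

Original NTs in T[0,2] deriving "bac": ["S"]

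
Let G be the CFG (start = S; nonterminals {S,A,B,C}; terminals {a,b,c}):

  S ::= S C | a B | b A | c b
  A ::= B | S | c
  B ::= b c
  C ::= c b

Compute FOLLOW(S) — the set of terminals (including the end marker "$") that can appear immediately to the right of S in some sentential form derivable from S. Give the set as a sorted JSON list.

FIRST iteration:
[1]
  A via A→c: +{c}
  B via B→b c: +{b}
  C via C→c b: +{c}
  S via S→a B: +{a}
  S via S→b A: +{b}
  S via S→c b: +{c}
  FIRST(S)={a,b,c}  FIRST(A)={c}  FIRST(B)={b}  FIRST(C)={c}
[2]
  A via A→B: +{b}
  A via A→S: +{a}
  FIRST(S)={a,b,c}  FIRST(A)={a,b,c}  FIRST(B)={b}  FIRST(C)={c}
[3] (stable)
  FIRST(S)={a,b,c}  FIRST(A)={a,b,c}  FIRST(B)={b}  FIRST(C)={c}

FOLLOW sets:
FOLLOW(S) := {$}
[1]
  S→S C: FOLLOW(S) ⊇ FIRST(C) = {c}; new: +{c}
  S→S C: FOLLOW(C) ⊇ FOLLOW(S) ⊇ {$,c}; new: +{$,c}
  S→a B: FOLLOW(B) ⊇ FOLLOW(S) ⊇ {$,c}; new: +{$,c}
  S→b A: FOLLOW(A) ⊇ FOLLOW(S) ⊇ {$,c}; new: +{$,c}
  S: {$,c}  A: {$,c}  B: {$,c}  C: {$,c}
[2] done
  S: {$,c}  A: {$,c}  B: {$,c}  C: {$,c}

FOLLOW(S) = ["$", "c"]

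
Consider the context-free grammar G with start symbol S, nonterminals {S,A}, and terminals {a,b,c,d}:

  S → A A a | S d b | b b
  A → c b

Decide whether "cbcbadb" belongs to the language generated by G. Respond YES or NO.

CNF form of G:
  S -> A X4 | S X5 | T1 T1
  A -> T0 T1
  T0 -> c
  T1 -> b
  T2 -> a
  T3 -> d
  X4 -> A T2
  X5 -> T3 T1

CYK fill:
  cell(0,0) c: {T0}  orig:{}
  cell(1,1) b: {T1}  orig:{}
  cell(2,2) c: {T0}  orig:{}
  cell(3,3) b: {T1}  orig:{}
  cell(4,4) a: {T2}  orig:{}
  cell(5,5) d: {T3}  orig:{}
  cell(6,6) b: {T1}  orig:{}
  cell(0,1) cb: {A}
  cell(1,2) bc: ∅
  cell(2,3) cb: {A}
  cell(3,4) ba: ∅
  cell(4,5) ad: ∅
  cell(5,6) db: {X5}  orig:{}
  cell(0,2) cbc: ∅
  cell(1,3) bcb: ∅
  cell(2,4) cba: {X4}  orig:{}
  cell(3,5) bad: ∅
  cell(4,6) adb: ∅
  cell(0,3) cbcb: ∅
  cell(1,4) bcba: ∅
  cell(2,5) cbad: ∅
  cell(3,6) badb: ∅
  cell(0,4) cbcba: {S}
  cell(1,5) bcbad: ∅
  cell(2,6) cbadb: ∅
  cell(0,5) cbcbad: ∅
  cell(1,6) bcbadb: ∅
  cell(0,6) cbcbadb: {S}

S ∈ T[0,6] ⇒ YES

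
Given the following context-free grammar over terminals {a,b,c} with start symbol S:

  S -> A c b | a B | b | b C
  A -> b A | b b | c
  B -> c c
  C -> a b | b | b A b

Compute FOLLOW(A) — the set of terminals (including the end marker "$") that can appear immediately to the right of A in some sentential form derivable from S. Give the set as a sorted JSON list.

FIRST iteration:
pass 1:
  A via A→b A: +{b}
  A via A→c: +{c}
  B via B→c c: +{c}
  C via C→a b: +{a}
  C via C→b: +{b}
  S via S→A c b: +{b,c}
  S via S→a B: +{a}
  FIRST(S)={a,b,c}  FIRST(A)={b,c}  FIRST(B)={c}  FIRST(C)={a,b}
pass 2: — fixpoint
  FIRST(S)={a,b,c}  FIRST(A)={b,c}  FIRST(B)={c}  FIRST(C)={a,b}

FOLLOW iteration:
initialize: $ ∈ FOLLOW(S)
round 1:
  C→b A b: FOLLOW(A) ⊇ FIRST(b) = {b}; new: +{b}
  S→A c b: FOLLOW(A) ⊇ FIRST(c) = {c}; new: +{c}
  S→a B: FOLLOW(B) ⊇ FOLLOW(S) ⊇ {$}; new: +{$}
  S→b C: FOLLOW(C) ⊇ FOLLOW(S) ⊇ {$}; new: +{$}
  FOLLOW(S)={$}  FOLLOW(A)={b,c}  FOLLOW(B)={$}  FOLLOW(C)={$}
round 2: (stable)
  FOLLOW(S)={$}  FOLLOW(A)={b,c}  FOLLOW(B)={$}  FOLLOW(C)={$}

FOLLOW(A) = ["b", "c"]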